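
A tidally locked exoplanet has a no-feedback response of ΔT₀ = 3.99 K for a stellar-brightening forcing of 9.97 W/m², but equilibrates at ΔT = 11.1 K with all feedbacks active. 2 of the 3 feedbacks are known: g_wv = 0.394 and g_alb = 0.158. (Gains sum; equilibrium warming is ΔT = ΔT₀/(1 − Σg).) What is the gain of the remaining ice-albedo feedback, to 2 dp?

Amplification A = ΔT/ΔT₀ = 11.1/3.99 = 2.782.
Total gain g = 1 − 1/A = 1 − 1/2.782 = 0.6405.
Known gains sum to 0.394 + 0.158 = 0.552.
g_ice = 0.6405 − 0.552 = 0.09.

0.09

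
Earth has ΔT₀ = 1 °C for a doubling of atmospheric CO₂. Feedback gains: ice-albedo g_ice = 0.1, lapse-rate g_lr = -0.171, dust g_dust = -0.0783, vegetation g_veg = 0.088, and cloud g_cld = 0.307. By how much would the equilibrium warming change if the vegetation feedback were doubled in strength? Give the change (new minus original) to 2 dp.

Original: g = 0.2457, ΔT = 1/(1−0.2457) = 1.3257 °C.
With doubled vegetation: g' = 0.3337, ΔT' = 1/(1−0.3337) = 1.5008 °C.
Change = 1.5008 − 1.3257 = 0.18 °C.

0.18 °C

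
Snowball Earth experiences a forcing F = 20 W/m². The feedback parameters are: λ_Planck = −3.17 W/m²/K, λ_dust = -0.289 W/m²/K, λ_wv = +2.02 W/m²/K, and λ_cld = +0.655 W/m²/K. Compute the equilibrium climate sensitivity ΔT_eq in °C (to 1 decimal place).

Net feedback parameter λ = (−3.17) + (-0.289) + (+2.02) + (+0.655) = -0.784 W/m²/K.
ΔT = −F/λ = −20/(-0.784) = 25.5 °C.

25.5 °C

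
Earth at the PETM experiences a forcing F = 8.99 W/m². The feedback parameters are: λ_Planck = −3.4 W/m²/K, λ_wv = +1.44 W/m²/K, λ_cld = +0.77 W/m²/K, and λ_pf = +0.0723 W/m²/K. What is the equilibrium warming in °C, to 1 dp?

8.0 °C

Net feedback parameter λ = (−3.4) + (+1.44) + (+0.77) + (+0.0723) = -1.1177 W/m²/K.
ΔT = −F/λ = −8.99/(-1.1177) = 8.0 °C.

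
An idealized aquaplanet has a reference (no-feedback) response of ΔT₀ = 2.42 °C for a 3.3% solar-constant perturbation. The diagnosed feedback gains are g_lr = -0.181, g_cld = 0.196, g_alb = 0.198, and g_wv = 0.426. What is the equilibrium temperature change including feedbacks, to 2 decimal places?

6.70 °C

Total gain g = -0.181 + 0.196 + 0.198 + 0.426 = 0.639.
Amplification A = 1/(1 − 0.639) = 2.77.
ΔT = 2.42 × 2.77 = 6.70 °C.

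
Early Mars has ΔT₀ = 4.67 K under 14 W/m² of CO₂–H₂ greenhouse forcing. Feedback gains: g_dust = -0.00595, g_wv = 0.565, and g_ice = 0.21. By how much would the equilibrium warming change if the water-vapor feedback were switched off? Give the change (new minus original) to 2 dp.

Original: g = 0.76905, ΔT = 4.67/(1−0.76905) = 20.2208 K.
Without water-vapor: g' = 0.20405, ΔT' = 4.67/(1−0.20405) = 5.8672 K.
Change = 5.8672 − 20.2208 = -14.35 K.

-14.35 K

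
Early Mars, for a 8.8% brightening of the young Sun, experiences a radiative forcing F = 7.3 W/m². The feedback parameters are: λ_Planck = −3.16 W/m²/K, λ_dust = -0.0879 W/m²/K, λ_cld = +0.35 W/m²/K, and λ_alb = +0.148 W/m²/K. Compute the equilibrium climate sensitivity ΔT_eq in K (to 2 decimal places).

2.65 K

Net feedback parameter λ = (−3.16) + (-0.0879) + (+0.35) + (+0.148) = -2.7499 W/m²/K.
ΔT = −F/λ = −7.3/(-2.7499) = 2.65 K.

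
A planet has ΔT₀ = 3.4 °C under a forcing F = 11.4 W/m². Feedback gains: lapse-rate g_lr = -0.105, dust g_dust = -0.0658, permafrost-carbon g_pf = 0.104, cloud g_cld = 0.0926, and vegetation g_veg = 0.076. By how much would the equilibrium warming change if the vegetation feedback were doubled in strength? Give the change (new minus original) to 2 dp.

Original: g = 0.1018, ΔT = 3.4/(1−0.1018) = 3.7853 °C.
With doubled vegetation: g' = 0.1778, ΔT' = 3.4/(1−0.1778) = 4.1352 °C.
Change = 4.1352 − 3.7853 = 0.35 °C.

0.35 °C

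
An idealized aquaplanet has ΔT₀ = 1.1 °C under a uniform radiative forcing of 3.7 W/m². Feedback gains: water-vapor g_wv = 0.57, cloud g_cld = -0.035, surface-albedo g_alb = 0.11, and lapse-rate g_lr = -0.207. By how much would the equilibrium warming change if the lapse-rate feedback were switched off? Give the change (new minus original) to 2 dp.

Original: g = 0.438, ΔT = 1.1/(1−0.438) = 1.9573 °C.
Without lapse-rate: g' = 0.645, ΔT' = 1.1/(1−0.645) = 3.0986 °C.
Change = 3.0986 − 1.9573 = 1.14 °C.

1.14 °C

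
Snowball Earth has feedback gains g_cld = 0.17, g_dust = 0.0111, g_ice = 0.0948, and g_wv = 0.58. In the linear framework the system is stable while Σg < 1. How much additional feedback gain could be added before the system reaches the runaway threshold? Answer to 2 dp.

0.14

Current total gain = 0.17 + 0.0111 + 0.0948 + 0.58 = 0.8559.
Margin to runaway = 1 − 0.8559 = 0.14.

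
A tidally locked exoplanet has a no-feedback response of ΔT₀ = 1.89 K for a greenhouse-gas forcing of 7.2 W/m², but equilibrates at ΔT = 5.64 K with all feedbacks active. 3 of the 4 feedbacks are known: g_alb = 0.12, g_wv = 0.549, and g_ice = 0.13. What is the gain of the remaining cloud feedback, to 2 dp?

-0.13

Amplification A = ΔT/ΔT₀ = 5.64/1.89 = 2.984.
Total gain g = 1 − 1/A = 1 − 1/2.984 = 0.6649.
Known gains sum to 0.12 + 0.549 + 0.13 = 0.799.
g_cld = 0.6649 − 0.799 = -0.13.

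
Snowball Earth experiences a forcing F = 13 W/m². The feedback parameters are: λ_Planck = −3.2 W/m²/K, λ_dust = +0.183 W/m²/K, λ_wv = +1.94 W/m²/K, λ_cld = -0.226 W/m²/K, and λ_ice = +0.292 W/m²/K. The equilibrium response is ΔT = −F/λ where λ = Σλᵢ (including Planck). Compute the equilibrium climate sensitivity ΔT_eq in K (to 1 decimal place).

Net feedback parameter λ = (−3.2) + (+0.183) + (+1.94) + (-0.226) + (+0.292) = -1.011 W/m²/K.
ΔT = −F/λ = −13/(-1.011) = 12.9 K.

12.9 K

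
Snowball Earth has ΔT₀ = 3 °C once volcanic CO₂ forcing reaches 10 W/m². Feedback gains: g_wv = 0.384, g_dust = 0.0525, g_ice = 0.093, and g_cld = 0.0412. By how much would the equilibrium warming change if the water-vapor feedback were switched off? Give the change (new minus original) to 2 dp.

-3.30 °C

Original: g = 0.5707, ΔT = 3/(1−0.5707) = 6.9881 °C.
Without water-vapor: g' = 0.1867, ΔT' = 3/(1−0.1867) = 3.6887 °C.
Change = 3.6887 − 6.9881 = -3.30 °C.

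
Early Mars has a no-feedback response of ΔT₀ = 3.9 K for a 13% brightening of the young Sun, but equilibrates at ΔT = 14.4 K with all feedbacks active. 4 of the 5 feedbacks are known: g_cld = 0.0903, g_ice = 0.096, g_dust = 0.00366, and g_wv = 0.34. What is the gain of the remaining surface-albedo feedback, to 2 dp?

Amplification A = ΔT/ΔT₀ = 14.4/3.9 = 3.692.
Total gain g = 1 − 1/A = 1 − 1/3.692 = 0.7291.
Known gains sum to 0.0903 + 0.096 + 0.00366 + 0.34 = 0.52996.
g_alb = 0.7291 − 0.52996 = 0.20.

0.20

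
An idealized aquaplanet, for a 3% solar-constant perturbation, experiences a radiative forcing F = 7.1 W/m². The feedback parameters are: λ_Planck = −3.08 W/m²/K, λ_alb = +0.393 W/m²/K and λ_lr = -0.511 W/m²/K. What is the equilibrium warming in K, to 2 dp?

2.22 K

Net feedback parameter λ = (−3.08) + (+0.393) + (-0.511) = -3.198 W/m²/K.
ΔT = −F/λ = −7.1/(-3.198) = 2.22 K.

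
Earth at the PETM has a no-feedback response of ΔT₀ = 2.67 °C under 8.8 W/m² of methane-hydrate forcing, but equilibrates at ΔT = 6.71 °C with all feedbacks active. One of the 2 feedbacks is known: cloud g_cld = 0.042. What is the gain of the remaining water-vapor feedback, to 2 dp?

0.56

Amplification A = ΔT/ΔT₀ = 6.71/2.67 = 2.513.
Total gain g = 1 − 1/A = 1 − 1/2.513 = 0.6021.
The known gain is 0.042.
g_wv = 0.6021 − 0.042 = 0.56.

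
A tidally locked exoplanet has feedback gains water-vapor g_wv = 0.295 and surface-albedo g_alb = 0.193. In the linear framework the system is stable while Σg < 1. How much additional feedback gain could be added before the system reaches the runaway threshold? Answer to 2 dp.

Current total gain = 0.295 + 0.193 = 0.488.
Margin to runaway = 1 − 0.488 = 0.51.

0.51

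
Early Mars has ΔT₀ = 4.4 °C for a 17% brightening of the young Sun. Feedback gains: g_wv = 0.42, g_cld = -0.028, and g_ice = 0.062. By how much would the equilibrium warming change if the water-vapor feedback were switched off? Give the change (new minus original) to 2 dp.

Original: g = 0.454, ΔT = 4.4/(1−0.454) = 8.0586 °C.
Without water-vapor: g' = 0.034, ΔT' = 4.4/(1−0.034) = 4.5549 °C.
Change = 4.5549 − 8.0586 = -3.50 °C.

-3.50 °C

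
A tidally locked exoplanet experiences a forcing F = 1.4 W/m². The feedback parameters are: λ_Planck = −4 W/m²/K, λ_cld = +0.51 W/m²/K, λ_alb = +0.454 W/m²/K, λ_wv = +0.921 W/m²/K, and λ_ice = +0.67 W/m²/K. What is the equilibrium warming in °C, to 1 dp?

Net feedback parameter λ = (−4) + (+0.51) + (+0.454) + (+0.921) + (+0.67) = -1.445 W/m²/K.
ΔT = −F/λ = −1.4/(-1.445) = 1.0 °C.

1.0 °C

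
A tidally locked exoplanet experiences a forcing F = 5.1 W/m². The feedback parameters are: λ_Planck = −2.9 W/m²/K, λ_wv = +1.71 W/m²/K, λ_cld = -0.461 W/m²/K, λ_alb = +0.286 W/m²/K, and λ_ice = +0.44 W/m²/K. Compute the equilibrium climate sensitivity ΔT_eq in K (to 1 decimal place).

5.5 K

Net feedback parameter λ = (−2.9) + (+1.71) + (-0.461) + (+0.286) + (+0.44) = -0.925 W/m²/K.
ΔT = −F/λ = −5.1/(-0.925) = 5.5 K.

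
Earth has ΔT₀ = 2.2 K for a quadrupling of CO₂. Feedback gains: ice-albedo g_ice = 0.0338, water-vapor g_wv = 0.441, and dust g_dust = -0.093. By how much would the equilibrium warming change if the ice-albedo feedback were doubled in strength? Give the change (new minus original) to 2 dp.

0.21 K

Original: g = 0.3818, ΔT = 2.2/(1−0.3818) = 3.5587 K.
With doubled ice-albedo: g' = 0.4156, ΔT' = 2.2/(1−0.4156) = 3.7645 K.
Change = 3.7645 − 3.5587 = 0.21 K.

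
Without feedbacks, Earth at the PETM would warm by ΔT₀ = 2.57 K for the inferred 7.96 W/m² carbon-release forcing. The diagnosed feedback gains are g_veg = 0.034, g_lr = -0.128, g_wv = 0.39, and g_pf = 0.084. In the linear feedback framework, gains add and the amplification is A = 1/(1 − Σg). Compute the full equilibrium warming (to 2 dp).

4.15 K

Total gain g = 0.034 − 0.128 + 0.39 + 0.084 = 0.38.
Amplification A = 1/(1 − 0.38) = 1.613.
ΔT = 2.57 × 1.613 = 4.15 K.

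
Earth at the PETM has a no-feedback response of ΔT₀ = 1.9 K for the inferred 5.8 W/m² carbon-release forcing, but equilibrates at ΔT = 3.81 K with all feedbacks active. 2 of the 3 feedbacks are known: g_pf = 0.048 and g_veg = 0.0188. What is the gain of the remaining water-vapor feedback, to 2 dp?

Amplification A = ΔT/ΔT₀ = 3.81/1.9 = 2.005.
Total gain g = 1 − 1/A = 1 − 1/2.005 = 0.5012.
Known gains sum to 0.048 + 0.0188 = 0.0668.
g_wv = 0.5012 − 0.0668 = 0.43.

0.43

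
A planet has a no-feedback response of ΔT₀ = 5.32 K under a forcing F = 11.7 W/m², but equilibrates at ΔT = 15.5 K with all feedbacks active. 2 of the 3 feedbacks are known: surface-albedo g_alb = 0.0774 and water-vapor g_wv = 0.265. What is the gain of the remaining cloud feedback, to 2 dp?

Amplification A = ΔT/ΔT₀ = 15.5/5.32 = 2.914.
Total gain g = 1 − 1/A = 1 − 1/2.914 = 0.6568.
Known gains sum to 0.0774 + 0.265 = 0.3424.
g_cld = 0.6568 − 0.3424 = 0.31.

0.31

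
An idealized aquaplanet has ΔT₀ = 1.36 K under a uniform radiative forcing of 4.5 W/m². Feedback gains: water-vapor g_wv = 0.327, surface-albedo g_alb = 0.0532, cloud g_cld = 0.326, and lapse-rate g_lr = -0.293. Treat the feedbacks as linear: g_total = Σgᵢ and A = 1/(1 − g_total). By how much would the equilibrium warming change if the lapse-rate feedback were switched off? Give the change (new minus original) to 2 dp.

2.31 K

Original: g = 0.4132, ΔT = 1.36/(1−0.4132) = 2.3177 K.
Without lapse-rate: g' = 0.7062, ΔT' = 1.36/(1−0.7062) = 4.6290 K.
Change = 4.6290 − 2.3177 = 2.31 K.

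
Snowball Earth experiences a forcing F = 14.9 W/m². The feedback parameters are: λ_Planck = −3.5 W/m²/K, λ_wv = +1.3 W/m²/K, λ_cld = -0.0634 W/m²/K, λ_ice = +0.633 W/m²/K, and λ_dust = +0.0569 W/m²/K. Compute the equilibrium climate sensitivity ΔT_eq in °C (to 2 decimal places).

Net feedback parameter λ = (−3.5) + (+1.3) + (-0.0634) + (+0.633) + (+0.0569) = -1.5735 W/m²/K.
ΔT = −F/λ = −14.9/(-1.5735) = 9.47 °C.

9.47 °C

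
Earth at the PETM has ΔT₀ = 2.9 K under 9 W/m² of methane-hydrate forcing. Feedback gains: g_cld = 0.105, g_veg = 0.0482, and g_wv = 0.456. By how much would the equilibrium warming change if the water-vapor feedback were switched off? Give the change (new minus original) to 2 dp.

-4.00 K

Original: g = 0.6092, ΔT = 2.9/(1−0.6092) = 7.4207 K.
Without water-vapor: g' = 0.1532, ΔT' = 2.9/(1−0.1532) = 3.4247 K.
Change = 3.4247 − 7.4207 = -4.00 K.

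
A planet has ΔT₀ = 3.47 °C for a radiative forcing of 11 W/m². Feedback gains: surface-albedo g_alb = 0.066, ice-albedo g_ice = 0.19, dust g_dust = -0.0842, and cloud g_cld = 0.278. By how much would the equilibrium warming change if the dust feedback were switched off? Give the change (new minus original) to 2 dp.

Original: g = 0.4498, ΔT = 3.47/(1−0.4498) = 6.3068 °C.
Without dust: g' = 0.534, ΔT' = 3.47/(1−0.534) = 7.4464 °C.
Change = 7.4464 − 6.3068 = 1.14 °C.

1.14 °C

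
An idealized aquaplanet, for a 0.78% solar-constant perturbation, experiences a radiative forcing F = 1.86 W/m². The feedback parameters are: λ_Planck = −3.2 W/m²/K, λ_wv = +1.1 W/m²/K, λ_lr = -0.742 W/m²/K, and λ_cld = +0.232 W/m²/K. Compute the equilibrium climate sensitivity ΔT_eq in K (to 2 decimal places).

0.71 K

Net feedback parameter λ = (−3.2) + (+1.1) + (-0.742) + (+0.232) = -2.61 W/m²/K.
ΔT = −F/λ = −1.86/(-2.61) = 0.71 K.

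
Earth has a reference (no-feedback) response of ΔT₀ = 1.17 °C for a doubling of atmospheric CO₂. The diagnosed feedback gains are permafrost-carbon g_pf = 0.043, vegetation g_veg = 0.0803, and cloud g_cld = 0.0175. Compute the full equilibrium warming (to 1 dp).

Total gain g = 0.043 + 0.0803 + 0.0175 = 0.1408.
Amplification A = 1/(1 − 0.1408) = 1.164.
ΔT = 1.17 × 1.164 = 1.4 °C.

1.4 °C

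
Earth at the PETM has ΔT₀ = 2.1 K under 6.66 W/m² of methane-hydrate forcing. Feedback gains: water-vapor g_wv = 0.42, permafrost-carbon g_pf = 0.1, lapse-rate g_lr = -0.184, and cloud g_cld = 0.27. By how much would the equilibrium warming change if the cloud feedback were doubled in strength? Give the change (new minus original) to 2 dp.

Original: g = 0.606, ΔT = 2.1/(1−0.606) = 5.3299 K.
With doubled cloud: g' = 0.876, ΔT' = 2.1/(1−0.876) = 16.9355 K.
Change = 16.9355 − 5.3299 = 11.61 K.

11.61 K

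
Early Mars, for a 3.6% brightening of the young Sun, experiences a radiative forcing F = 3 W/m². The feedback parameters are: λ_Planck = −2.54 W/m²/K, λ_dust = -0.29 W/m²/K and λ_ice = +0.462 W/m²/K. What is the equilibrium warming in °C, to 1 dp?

Net feedback parameter λ = (−2.54) + (-0.29) + (+0.462) = -2.368 W/m²/K.
ΔT = −F/λ = −3/(-2.368) = 1.3 °C.

1.3 °C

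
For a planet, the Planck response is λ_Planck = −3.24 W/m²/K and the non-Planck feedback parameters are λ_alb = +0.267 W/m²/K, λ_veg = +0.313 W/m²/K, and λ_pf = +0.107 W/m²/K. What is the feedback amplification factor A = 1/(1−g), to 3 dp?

Convert to gains: g_alb = 0.267/3.24 = 0.08241; g_veg = 0.313/3.24 = 0.0966; g_pf = 0.107/3.24 = 0.03302.
Total gain g = 0.21203.
A = 1/(1 − 0.21203) = 1.269.

1.269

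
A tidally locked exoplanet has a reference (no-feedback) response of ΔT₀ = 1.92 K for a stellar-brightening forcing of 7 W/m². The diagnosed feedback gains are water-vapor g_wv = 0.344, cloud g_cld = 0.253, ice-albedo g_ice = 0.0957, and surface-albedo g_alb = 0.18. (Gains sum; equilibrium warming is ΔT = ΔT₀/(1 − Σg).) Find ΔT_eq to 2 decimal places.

Total gain g = 0.344 + 0.253 + 0.0957 + 0.18 = 0.8727.
Amplification A = 1/(1 − 0.8727) = 7.855.
ΔT = 1.92 × 7.855 = 15.08 K.

15.08 K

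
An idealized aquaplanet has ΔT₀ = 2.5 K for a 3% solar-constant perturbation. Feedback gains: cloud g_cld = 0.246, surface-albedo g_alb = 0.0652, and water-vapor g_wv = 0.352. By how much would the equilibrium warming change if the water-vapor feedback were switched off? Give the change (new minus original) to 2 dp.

Original: g = 0.6632, ΔT = 2.5/(1−0.6632) = 7.4228 K.
Without water-vapor: g' = 0.3112, ΔT' = 2.5/(1−0.3112) = 3.6295 K.
Change = 3.6295 − 7.4228 = -3.79 K.

-3.79 K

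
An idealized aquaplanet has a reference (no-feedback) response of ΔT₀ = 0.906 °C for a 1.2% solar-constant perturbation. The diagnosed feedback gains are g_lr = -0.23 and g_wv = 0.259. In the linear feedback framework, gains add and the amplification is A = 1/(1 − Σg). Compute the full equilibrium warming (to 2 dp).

0.93 °C

Total gain g = -0.23 + 0.259 = 0.029.
Amplification A = 1/(1 − 0.029) = 1.03.
ΔT = 0.906 × 1.03 = 0.93 °C.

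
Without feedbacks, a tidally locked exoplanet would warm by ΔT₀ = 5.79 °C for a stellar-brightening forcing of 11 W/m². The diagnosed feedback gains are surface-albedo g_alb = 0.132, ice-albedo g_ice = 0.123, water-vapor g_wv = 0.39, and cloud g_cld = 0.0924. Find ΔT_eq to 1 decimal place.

22.0 °C

Total gain g = 0.132 + 0.123 + 0.39 + 0.0924 = 0.7374.
Amplification A = 1/(1 − 0.7374) = 3.808.
ΔT = 5.79 × 3.808 = 22.0 °C.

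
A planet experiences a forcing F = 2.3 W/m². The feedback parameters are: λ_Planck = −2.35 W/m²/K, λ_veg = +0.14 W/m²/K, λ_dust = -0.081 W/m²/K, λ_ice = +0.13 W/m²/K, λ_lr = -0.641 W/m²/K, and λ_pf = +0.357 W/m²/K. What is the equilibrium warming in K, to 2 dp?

0.94 K

Net feedback parameter λ = (−2.35) + (+0.14) + (-0.081) + (+0.13) + (-0.641) + (+0.357) = -2.445 W/m²/K.
ΔT = −F/λ = −2.3/(-2.445) = 0.94 K.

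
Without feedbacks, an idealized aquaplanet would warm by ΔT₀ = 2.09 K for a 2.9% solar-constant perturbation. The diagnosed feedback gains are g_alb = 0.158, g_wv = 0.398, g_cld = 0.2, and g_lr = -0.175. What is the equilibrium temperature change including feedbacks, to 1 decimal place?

5.0 K

Total gain g = 0.158 + 0.398 + 0.2 − 0.175 = 0.581.
Amplification A = 1/(1 − 0.581) = 2.387.
ΔT = 2.09 × 2.387 = 5.0 K.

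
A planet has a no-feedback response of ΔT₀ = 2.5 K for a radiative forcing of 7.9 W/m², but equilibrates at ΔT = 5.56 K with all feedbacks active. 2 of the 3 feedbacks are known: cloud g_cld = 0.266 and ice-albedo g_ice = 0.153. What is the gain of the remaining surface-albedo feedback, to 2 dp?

Amplification A = ΔT/ΔT₀ = 5.56/2.5 = 2.224.
Total gain g = 1 − 1/A = 1 − 1/2.224 = 0.5504.
Known gains sum to 0.266 + 0.153 = 0.419.
g_alb = 0.5504 − 0.419 = 0.13.

0.13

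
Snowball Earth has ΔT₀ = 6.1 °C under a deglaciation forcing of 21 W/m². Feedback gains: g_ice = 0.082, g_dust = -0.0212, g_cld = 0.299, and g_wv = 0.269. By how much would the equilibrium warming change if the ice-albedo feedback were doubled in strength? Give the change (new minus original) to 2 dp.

4.66 °C

Original: g = 0.6288, ΔT = 6.1/(1−0.6288) = 16.4332 °C.
With doubled ice-albedo: g' = 0.7108, ΔT' = 6.1/(1−0.7108) = 21.0927 °C.
Change = 21.0927 − 16.4332 = 4.66 °C.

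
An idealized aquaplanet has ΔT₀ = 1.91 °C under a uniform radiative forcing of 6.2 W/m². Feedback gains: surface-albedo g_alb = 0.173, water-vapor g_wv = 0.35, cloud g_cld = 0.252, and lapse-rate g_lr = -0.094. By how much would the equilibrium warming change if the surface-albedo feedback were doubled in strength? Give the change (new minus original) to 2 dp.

7.09 °C

Original: g = 0.681, ΔT = 1.91/(1−0.681) = 5.9875 °C.
With doubled surface-albedo: g' = 0.854, ΔT' = 1.91/(1−0.854) = 13.0822 °C.
Change = 13.0822 − 5.9875 = 7.09 °C.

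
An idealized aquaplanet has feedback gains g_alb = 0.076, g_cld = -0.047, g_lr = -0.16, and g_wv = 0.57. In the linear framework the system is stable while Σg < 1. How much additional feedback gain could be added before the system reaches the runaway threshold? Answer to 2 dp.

0.56

Current total gain = 0.076 − 0.047 − 0.16 + 0.57 = 0.439.
Margin to runaway = 1 − 0.439 = 0.56.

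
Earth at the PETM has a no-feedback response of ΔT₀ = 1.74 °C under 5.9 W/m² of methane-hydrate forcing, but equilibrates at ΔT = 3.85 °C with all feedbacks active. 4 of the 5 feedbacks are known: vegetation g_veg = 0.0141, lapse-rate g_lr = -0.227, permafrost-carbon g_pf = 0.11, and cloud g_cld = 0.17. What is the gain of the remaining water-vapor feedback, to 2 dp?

Amplification A = ΔT/ΔT₀ = 3.85/1.74 = 2.213.
Total gain g = 1 − 1/A = 1 − 1/2.213 = 0.5481.
Known gains sum to 0.0141 − 0.227 + 0.11 + 0.17 = 0.0671.
g_wv = 0.5481 − 0.0671 = 0.48.

0.48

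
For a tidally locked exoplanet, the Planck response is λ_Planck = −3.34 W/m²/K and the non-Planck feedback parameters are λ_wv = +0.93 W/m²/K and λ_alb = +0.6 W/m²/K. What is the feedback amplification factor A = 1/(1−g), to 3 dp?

Convert to gains: g_wv = 0.93/3.34 = 0.2784; g_alb = 0.6/3.34 = 0.1796.
Total gain g = 0.458.
A = 1/(1 − 0.458) = 1.845.

1.845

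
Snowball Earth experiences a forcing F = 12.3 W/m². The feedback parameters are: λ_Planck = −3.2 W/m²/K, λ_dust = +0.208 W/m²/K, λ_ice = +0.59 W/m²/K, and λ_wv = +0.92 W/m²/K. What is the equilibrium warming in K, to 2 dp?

Net feedback parameter λ = (−3.2) + (+0.208) + (+0.59) + (+0.92) = -1.482 W/m²/K.
ΔT = −F/λ = −12.3/(-1.482) = 8.30 K.

8.30 K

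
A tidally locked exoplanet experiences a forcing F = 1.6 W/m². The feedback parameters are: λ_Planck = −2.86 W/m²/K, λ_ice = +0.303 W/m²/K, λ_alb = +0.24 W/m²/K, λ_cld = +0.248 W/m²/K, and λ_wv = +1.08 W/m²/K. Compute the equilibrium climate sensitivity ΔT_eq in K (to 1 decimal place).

Net feedback parameter λ = (−2.86) + (+0.303) + (+0.24) + (+0.248) + (+1.08) = -0.989 W/m²/K.
ΔT = −F/λ = −1.6/(-0.989) = 1.6 K.

1.6 K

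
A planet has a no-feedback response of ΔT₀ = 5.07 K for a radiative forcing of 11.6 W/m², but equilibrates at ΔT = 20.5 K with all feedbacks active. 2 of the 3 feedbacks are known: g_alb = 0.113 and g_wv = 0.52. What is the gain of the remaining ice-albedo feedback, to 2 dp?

Amplification A = ΔT/ΔT₀ = 20.5/5.07 = 4.043.
Total gain g = 1 − 1/A = 1 − 1/4.043 = 0.7527.
Known gains sum to 0.113 + 0.52 = 0.633.
g_ice = 0.7527 − 0.633 = 0.12.

0.12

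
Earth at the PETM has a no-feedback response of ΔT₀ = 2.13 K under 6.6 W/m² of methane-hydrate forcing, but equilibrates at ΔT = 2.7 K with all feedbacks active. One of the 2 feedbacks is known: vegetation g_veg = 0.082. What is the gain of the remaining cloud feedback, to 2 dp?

Amplification A = ΔT/ΔT₀ = 2.7/2.13 = 1.268.
Total gain g = 1 − 1/A = 1 − 1/1.268 = 0.2114.
The known gain is 0.082.
g_cld = 0.2114 − 0.082 = 0.13.

0.13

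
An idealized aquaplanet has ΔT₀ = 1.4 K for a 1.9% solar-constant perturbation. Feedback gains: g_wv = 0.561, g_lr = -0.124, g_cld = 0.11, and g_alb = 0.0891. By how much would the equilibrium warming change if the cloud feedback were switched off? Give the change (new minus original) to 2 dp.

Original: g = 0.6361, ΔT = 1.4/(1−0.6361) = 3.8472 K.
Without cloud: g' = 0.5261, ΔT' = 1.4/(1−0.5261) = 2.9542 K.
Change = 2.9542 − 3.8472 = -0.89 K.

-0.89 K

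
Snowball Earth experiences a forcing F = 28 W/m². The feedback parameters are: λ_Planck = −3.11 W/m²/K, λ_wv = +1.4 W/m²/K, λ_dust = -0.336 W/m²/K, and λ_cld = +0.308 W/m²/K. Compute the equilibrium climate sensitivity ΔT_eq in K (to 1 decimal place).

16.1 K

Net feedback parameter λ = (−3.11) + (+1.4) + (-0.336) + (+0.308) = -1.738 W/m²/K.
ΔT = −F/λ = −28/(-1.738) = 16.1 K.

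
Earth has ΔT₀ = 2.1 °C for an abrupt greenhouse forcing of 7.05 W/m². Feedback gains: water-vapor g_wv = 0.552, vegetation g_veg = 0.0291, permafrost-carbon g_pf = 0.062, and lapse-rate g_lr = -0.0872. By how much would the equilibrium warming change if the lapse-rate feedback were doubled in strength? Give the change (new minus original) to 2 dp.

-0.78 °C

Original: g = 0.5559, ΔT = 2.1/(1−0.5559) = 4.7287 °C.
With doubled lapse-rate: g' = 0.4687, ΔT' = 2.1/(1−0.4687) = 3.9526 °C.
Change = 3.9526 − 4.7287 = -0.78 °C.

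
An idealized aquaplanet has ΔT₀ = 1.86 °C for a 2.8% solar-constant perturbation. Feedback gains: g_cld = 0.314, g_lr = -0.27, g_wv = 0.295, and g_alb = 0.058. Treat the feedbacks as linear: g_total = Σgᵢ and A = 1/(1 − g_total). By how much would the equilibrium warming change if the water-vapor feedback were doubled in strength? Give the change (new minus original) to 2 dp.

2.95 °C

Original: g = 0.397, ΔT = 1.86/(1−0.397) = 3.0846 °C.
With doubled water-vapor: g' = 0.692, ΔT' = 1.86/(1−0.692) = 6.0390 °C.
Change = 6.0390 − 3.0846 = 2.95 °C.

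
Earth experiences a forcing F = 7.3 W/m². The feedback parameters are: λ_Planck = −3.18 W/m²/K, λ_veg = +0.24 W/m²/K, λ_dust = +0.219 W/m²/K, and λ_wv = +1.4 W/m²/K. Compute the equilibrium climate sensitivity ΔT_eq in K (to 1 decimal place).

5.5 K

Net feedback parameter λ = (−3.18) + (+0.24) + (+0.219) + (+1.4) = -1.321 W/m²/K.
ΔT = −F/λ = −7.3/(-1.321) = 5.5 K.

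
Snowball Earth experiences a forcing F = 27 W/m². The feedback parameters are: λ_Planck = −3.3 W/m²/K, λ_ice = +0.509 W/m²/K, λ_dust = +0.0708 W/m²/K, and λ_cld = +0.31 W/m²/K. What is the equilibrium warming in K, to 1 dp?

Net feedback parameter λ = (−3.3) + (+0.509) + (+0.0708) + (+0.31) = -2.4102 W/m²/K.
ΔT = −F/λ = −27/(-2.4102) = 11.2 K.

11.2 K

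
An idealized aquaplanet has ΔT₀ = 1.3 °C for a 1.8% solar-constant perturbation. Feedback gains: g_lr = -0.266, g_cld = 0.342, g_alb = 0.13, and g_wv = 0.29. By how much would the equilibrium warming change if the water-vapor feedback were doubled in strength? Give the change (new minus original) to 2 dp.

3.50 °C

Original: g = 0.496, ΔT = 1.3/(1−0.496) = 2.5794 °C.
With doubled water-vapor: g' = 0.786, ΔT' = 1.3/(1−0.786) = 6.0748 °C.
Change = 6.0748 − 2.5794 = 3.50 °C.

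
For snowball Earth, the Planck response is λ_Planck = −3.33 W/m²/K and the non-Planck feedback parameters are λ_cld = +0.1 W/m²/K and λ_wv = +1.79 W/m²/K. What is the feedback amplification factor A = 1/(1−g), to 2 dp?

Convert to gains: g_cld = 0.1/3.33 = 0.03003; g_wv = 1.79/3.33 = 0.5375.
Total gain g = 0.56753.
A = 1/(1 − 0.56753) = 2.31.

2.31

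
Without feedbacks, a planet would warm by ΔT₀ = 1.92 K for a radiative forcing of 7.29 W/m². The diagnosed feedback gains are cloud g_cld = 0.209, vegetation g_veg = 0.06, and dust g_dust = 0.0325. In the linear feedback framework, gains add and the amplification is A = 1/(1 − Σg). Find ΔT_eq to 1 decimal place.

2.7 K

Total gain g = 0.209 + 0.06 + 0.0325 = 0.3015.
Amplification A = 1/(1 − 0.3015) = 1.432.
ΔT = 1.92 × 1.432 = 2.7 K.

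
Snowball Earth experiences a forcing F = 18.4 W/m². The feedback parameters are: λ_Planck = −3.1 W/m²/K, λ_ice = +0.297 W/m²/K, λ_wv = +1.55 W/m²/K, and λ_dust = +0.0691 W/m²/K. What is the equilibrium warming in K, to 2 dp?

15.54 K

Net feedback parameter λ = (−3.1) + (+0.297) + (+1.55) + (+0.0691) = -1.1839 W/m²/K.
ΔT = −F/λ = −18.4/(-1.1839) = 15.54 K.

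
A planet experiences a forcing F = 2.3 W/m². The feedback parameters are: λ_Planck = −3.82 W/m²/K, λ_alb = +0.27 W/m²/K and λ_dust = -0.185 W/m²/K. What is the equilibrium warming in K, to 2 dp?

0.62 K

Net feedback parameter λ = (−3.82) + (+0.27) + (-0.185) = -3.735 W/m²/K.
ΔT = −F/λ = −2.3/(-3.735) = 0.62 K.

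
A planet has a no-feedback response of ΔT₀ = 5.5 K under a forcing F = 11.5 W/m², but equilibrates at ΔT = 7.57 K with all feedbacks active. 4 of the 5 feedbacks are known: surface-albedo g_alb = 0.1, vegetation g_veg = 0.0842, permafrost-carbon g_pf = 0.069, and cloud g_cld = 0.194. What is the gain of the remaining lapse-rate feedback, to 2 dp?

Amplification A = ΔT/ΔT₀ = 7.57/5.5 = 1.376.
Total gain g = 1 − 1/A = 1 − 1/1.376 = 0.2733.
Known gains sum to 0.1 + 0.0842 + 0.069 + 0.194 = 0.4472.
g_lr = 0.2733 − 0.4472 = -0.17.

-0.17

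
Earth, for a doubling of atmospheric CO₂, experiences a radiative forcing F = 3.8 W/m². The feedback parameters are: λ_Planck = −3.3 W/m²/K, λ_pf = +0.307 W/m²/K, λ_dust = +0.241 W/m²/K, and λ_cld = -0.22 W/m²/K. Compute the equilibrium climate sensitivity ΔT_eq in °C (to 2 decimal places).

Net feedback parameter λ = (−3.3) + (+0.307) + (+0.241) + (-0.22) = -2.972 W/m²/K.
ΔT = −F/λ = −3.8/(-2.972) = 1.28 °C.

1.28 °C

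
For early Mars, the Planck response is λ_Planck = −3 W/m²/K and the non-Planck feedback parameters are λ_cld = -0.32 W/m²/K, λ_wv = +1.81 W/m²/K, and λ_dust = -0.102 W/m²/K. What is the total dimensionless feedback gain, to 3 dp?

0.463

Convert to gains: g_cld = -0.32/3 = -0.1067; g_wv = 1.81/3 = 0.6033; g_dust = -0.102/3 = -0.034.
Total gain g = 0.4626.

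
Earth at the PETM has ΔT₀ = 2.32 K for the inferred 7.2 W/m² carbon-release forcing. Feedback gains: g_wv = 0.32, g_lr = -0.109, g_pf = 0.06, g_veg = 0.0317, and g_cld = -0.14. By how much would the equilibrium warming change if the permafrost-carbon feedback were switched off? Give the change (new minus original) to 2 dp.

-0.19 K

Original: g = 0.1627, ΔT = 2.32/(1−0.1627) = 2.7708 K.
Without permafrost-carbon: g' = 0.1027, ΔT' = 2.32/(1−0.1027) = 2.5855 K.
Change = 2.5855 − 2.7708 = -0.19 K.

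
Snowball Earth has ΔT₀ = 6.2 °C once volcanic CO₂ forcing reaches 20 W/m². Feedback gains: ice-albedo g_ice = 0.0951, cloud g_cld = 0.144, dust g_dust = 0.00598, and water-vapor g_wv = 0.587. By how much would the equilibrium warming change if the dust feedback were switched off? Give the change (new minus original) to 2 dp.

-1.27 °C

Original: g = 0.83208, ΔT = 6.2/(1−0.83208) = 36.9223 °C.
Without dust: g' = 0.8261, ΔT' = 6.2/(1−0.8261) = 35.6527 °C.
Change = 35.6527 − 36.9223 = -1.27 °C.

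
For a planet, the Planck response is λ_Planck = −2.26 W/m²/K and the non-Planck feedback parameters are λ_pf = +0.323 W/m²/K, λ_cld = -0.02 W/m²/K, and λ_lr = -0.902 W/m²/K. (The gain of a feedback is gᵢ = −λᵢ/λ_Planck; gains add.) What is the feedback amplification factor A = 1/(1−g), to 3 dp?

Convert to gains: g_pf = 0.323/2.26 = 0.1429; g_cld = -0.02/2.26 = -0.00885; g_lr = -0.902/2.26 = -0.3991.
Total gain g = -0.26505.
A = 1/(1 + 0.26505) = 0.790.

0.790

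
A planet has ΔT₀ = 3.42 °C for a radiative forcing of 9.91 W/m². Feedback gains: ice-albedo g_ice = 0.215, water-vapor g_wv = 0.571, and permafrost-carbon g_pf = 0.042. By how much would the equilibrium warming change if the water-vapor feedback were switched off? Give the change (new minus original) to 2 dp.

-15.28 °C

Original: g = 0.828, ΔT = 3.42/(1−0.828) = 19.8837 °C.
Without water-vapor: g' = 0.257, ΔT' = 3.42/(1−0.257) = 4.6030 °C.
Change = 4.6030 − 19.8837 = -15.28 °C.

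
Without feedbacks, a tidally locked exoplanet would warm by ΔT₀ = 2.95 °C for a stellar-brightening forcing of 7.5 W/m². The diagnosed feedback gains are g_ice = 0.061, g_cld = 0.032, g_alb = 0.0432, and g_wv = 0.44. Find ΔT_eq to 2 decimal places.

6.96 °C

Total gain g = 0.061 + 0.032 + 0.0432 + 0.44 = 0.5762.
Amplification A = 1/(1 − 0.5762) = 2.36.
ΔT = 2.95 × 2.36 = 6.96 °C.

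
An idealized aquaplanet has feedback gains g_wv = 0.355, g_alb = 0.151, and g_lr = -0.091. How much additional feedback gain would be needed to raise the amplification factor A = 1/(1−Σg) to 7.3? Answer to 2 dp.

0.45

Current total gain = 0.415.
Target gain for A = 7.3: g* = 1 − 1/7.3 = 0.863.
Additional gain needed = 0.863 − 0.415 = 0.45.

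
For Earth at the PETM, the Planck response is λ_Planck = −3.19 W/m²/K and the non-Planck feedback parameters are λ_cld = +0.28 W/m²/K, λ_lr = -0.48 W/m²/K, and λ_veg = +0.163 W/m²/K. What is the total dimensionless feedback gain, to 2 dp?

-0.01

Convert to gains: g_cld = 0.28/3.19 = 0.08777; g_lr = -0.48/3.19 = -0.1505; g_veg = 0.163/3.19 = 0.0511.
Total gain g = -0.01163.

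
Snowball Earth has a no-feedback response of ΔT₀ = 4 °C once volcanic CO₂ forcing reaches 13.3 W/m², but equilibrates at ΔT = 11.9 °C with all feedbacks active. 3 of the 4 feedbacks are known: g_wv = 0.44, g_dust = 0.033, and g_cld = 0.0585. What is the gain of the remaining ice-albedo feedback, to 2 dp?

Amplification A = ΔT/ΔT₀ = 11.9/4 = 2.975.
Total gain g = 1 − 1/A = 1 − 1/2.975 = 0.6639.
Known gains sum to 0.44 + 0.033 + 0.0585 = 0.5315.
g_ice = 0.6639 − 0.5315 = 0.13.

0.13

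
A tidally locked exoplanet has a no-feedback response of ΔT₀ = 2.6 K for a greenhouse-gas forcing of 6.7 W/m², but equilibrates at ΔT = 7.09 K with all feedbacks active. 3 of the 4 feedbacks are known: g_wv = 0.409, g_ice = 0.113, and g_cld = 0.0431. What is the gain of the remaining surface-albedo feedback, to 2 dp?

0.07

Amplification A = ΔT/ΔT₀ = 7.09/2.6 = 2.727.
Total gain g = 1 − 1/A = 1 − 1/2.727 = 0.6333.
Known gains sum to 0.409 + 0.113 + 0.0431 = 0.5651.
g_alb = 0.6333 − 0.5651 = 0.07.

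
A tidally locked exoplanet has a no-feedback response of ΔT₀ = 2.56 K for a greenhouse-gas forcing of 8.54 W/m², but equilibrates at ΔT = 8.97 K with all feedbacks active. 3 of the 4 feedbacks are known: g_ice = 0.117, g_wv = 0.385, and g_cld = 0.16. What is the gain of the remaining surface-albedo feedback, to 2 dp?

0.05

Amplification A = ΔT/ΔT₀ = 8.97/2.56 = 3.504.
Total gain g = 1 − 1/A = 1 − 1/3.504 = 0.7146.
Known gains sum to 0.117 + 0.385 + 0.16 = 0.662.
g_alb = 0.7146 − 0.662 = 0.05.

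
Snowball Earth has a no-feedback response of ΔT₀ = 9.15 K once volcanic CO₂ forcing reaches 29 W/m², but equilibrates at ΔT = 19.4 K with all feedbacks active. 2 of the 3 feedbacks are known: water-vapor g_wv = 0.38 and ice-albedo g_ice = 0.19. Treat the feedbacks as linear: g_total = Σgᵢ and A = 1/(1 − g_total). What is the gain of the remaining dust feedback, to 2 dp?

Amplification A = ΔT/ΔT₀ = 19.4/9.15 = 2.12.
Total gain g = 1 − 1/A = 1 − 1/2.12 = 0.5283.
Known gains sum to 0.38 + 0.19 = 0.57.
g_dust = 0.5283 − 0.57 = -0.04.

-0.04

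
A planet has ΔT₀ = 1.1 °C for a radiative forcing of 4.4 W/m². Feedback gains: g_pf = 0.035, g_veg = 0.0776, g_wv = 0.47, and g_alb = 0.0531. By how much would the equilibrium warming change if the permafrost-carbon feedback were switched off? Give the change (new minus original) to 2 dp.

-0.26 °C

Original: g = 0.6357, ΔT = 1.1/(1−0.6357) = 3.0195 °C.
Without permafrost-carbon: g' = 0.6007, ΔT' = 1.1/(1−0.6007) = 2.7548 °C.
Change = 2.7548 − 3.0195 = -0.26 °C.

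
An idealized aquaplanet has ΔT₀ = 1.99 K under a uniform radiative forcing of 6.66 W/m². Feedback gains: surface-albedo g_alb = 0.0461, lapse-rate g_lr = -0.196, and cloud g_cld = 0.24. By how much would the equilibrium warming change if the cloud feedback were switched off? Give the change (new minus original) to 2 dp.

Original: g = 0.0901, ΔT = 1.99/(1−0.0901) = 2.1871 K.
Without cloud: g' = -0.1499, ΔT' = 1.99/(1+0.1499) = 1.7306 K.
Change = 1.7306 − 2.1871 = -0.46 K.

-0.46 K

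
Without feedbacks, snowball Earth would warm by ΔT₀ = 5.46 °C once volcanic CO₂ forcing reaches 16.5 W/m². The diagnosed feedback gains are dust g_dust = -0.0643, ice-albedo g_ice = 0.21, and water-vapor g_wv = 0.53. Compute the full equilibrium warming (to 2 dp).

Total gain g = -0.0643 + 0.21 + 0.53 = 0.6757.
Amplification A = 1/(1 − 0.6757) = 3.084.
ΔT = 5.46 × 3.084 = 16.84 °C.

16.84 °C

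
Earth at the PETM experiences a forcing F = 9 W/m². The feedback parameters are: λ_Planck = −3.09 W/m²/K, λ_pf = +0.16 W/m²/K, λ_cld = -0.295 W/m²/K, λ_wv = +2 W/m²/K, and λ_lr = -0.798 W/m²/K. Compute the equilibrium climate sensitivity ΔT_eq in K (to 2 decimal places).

4.45 K

Net feedback parameter λ = (−3.09) + (+0.16) + (-0.295) + (+2) + (-0.798) = -2.023 W/m²/K.
ΔT = −F/λ = −9/(-2.023) = 4.45 K.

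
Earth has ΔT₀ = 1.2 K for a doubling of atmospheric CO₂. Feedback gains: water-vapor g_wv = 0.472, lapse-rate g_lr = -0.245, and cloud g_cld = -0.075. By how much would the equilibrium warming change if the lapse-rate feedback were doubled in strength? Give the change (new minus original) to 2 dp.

Original: g = 0.152, ΔT = 1.2/(1−0.152) = 1.4151 K.
With doubled lapse-rate: g' = -0.093, ΔT' = 1.2/(1+0.093) = 1.0979 K.
Change = 1.0979 − 1.4151 = -0.32 K.

-0.32 K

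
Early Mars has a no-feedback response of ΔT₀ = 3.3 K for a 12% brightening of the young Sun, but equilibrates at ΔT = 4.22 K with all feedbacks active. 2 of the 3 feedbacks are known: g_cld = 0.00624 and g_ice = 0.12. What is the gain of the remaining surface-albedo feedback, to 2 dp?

0.09

Amplification A = ΔT/ΔT₀ = 4.22/3.3 = 1.279.
Total gain g = 1 − 1/A = 1 − 1/1.279 = 0.2181.
Known gains sum to 0.00624 + 0.12 = 0.12624.
g_alb = 0.2181 − 0.12624 = 0.09.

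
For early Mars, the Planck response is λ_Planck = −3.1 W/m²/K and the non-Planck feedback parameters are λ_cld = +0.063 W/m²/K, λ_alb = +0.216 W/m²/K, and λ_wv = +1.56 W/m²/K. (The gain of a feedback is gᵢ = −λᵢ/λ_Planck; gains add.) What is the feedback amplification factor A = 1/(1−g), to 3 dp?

Convert to gains: g_cld = 0.063/3.1 = 0.02032; g_alb = 0.216/3.1 = 0.06968; g_wv = 1.56/3.1 = 0.5032.
Total gain g = 0.5932.
A = 1/(1 − 0.5932) = 2.458.

2.458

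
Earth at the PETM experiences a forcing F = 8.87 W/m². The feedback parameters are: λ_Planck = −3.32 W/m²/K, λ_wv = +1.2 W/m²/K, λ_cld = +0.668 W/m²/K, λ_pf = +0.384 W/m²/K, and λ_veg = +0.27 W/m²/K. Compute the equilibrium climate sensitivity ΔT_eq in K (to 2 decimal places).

Net feedback parameter λ = (−3.32) + (+1.2) + (+0.668) + (+0.384) + (+0.27) = -0.798 W/m²/K.
ΔT = −F/λ = −8.87/(-0.798) = 11.12 K.

11.12 K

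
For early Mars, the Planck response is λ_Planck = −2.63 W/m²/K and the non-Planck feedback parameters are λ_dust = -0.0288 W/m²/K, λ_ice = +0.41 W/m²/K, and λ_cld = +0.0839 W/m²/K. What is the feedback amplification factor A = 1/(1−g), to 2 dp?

Convert to gains: g_dust = -0.0288/2.63 = -0.01095; g_ice = 0.41/2.63 = 0.1559; g_cld = 0.0839/2.63 = 0.0319.
Total gain g = 0.17685.
A = 1/(1 − 0.17685) = 1.21.

1.21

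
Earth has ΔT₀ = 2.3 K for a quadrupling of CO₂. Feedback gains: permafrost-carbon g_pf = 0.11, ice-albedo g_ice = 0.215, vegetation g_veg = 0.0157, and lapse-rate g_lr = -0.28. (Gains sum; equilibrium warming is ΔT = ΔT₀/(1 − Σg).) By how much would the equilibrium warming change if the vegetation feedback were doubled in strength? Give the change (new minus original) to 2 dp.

Original: g = 0.0607, ΔT = 2.3/(1−0.0607) = 2.4486 K.
With doubled vegetation: g' = 0.0764, ΔT' = 2.3/(1−0.0764) = 2.4903 K.
Change = 2.4903 − 2.4486 = 0.04 K.

0.04 K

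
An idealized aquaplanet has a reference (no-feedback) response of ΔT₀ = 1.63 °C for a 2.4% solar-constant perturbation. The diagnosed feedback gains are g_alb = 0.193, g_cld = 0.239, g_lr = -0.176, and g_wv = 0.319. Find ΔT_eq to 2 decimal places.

Total gain g = 0.193 + 0.239 − 0.176 + 0.319 = 0.575.
Amplification A = 1/(1 − 0.575) = 2.353.
ΔT = 1.63 × 2.353 = 3.84 °C.

3.84 °C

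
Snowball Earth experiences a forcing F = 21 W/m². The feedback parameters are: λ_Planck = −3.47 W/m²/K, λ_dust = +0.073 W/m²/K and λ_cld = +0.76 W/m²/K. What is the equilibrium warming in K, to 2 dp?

Net feedback parameter λ = (−3.47) + (+0.073) + (+0.76) = -2.637 W/m²/K.
ΔT = −F/λ = −21/(-2.637) = 7.96 K.

7.96 K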